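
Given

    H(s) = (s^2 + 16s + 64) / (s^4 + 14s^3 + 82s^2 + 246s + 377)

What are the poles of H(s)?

s = -5 + 2j, -5 - 2j, -2 + 3j, -2 - 3j

The poles are the roots of the denominator s^4 + 14s^3 + 82s^2 + 246s + 377 = 0.
No real roots exist; factor into two real quadratics: (s^2 + 10s + 29)(s^2 + 4s + 13) = 0.
Each quadratic gives a conjugate pair via the quadratic formula.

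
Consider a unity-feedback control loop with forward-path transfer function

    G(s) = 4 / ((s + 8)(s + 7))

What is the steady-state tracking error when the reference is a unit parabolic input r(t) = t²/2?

G(s) has no poles at the origin.
This is a Type 0 system; Ka = lim_{s→0} s^2·G(s) = 0, so the steady-state error for a parabola input is infinite.

e_ss = ∞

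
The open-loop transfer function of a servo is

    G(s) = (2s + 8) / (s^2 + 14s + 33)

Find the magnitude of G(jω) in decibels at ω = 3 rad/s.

|G(j3)|_dB ≈ -13.7 dB

Substitute s = j3: numerator = 8 + j6, denominator = 24 + j42.
|G(j3)| = |8 + j6| / |24 + j42| = 10 / 48.374 ≈ 0.2067.
In decibels: 20·log₁₀(0.2067) ≈ -13.7 dB.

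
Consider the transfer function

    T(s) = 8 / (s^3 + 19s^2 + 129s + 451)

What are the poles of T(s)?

The poles are the roots of the denominator s^3 + 19s^2 + 129s + 451 = 0.
Trying s = -11: the polynomial evaluates to 0, so (s + 11) is a factor.
Dividing out leaves s^2 + 8s + 41 = 0.
The quadratic formula then gives s = -4 ± 5j.

s = -11, -4 ± 5j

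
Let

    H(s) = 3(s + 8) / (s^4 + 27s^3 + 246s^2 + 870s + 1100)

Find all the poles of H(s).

The poles are the roots of the denominator s^4 + 27s^3 + 246s^2 + 870s + 1100 = 0.
Trying s = -11: the polynomial evaluates to 0, so (s + 11) is a factor.
Dividing out leaves s^3 + 16s^2 + 70s + 100 = 0.
This factors further as (s^2 + 6s + 10)(s + 10) = 0.

s = -11, -3 + j, -3 - j, -10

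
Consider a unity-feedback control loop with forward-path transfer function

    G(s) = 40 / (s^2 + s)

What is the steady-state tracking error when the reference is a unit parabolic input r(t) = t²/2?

G(s) has one pole at the origin.
This is a Type 1 system; Ka = lim_{s→0} s^2·G(s) = 0, so the steady-state error for a parabola input is infinite.

e_ss = ∞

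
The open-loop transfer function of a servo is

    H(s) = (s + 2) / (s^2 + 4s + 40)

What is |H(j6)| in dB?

|H(j6)|_dB ≈ -11.7 dB

Substitute s = j6: numerator = 2 + j6, denominator = 4 + j24.
|H(j6)| = |2 + j6| / |4 + j24| = 6.3246 / 24.331 ≈ 0.2599.
In decibels: 20·log₁₀(0.2599) ≈ -11.7 dB.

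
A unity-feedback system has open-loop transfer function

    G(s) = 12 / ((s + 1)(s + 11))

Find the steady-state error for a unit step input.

e_ss = 0.4783

G(s) has no poles at the origin.
This is a Type 0 system. Kp = lim_{s→0} G(s) = 12/11.
e_ss = 1/(1 + Kp) = 1/(1 + 12/11) = 11/23 ≈ 0.4783.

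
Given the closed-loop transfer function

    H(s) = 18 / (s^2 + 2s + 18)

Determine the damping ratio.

Compare the denominator to the standard form s^2 + 2ζωₙs + ωₙ².
ωₙ² = 18, so ωₙ = √18 ≈ 4.243 rad/s.
2ζωₙ = 2, so ζ = 2/(2·√18) ≈ 0.2357.
With ζ = 0.2357 the response is underdamped.

ζ ≈ 0.2357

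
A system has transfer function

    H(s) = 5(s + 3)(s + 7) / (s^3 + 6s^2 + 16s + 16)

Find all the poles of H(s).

s = -2 ± 2j, -2

The poles are the roots of the denominator s^3 + 6s^2 + 16s + 16 = 0.
Trying s = -2: the polynomial evaluates to 0, so (s + 2) is a factor.
Dividing out leaves s^2 + 4s + 8 = 0.
The quadratic formula then gives s = -2 ± 2j.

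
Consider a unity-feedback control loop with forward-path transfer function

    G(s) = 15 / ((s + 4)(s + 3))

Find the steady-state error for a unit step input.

e_ss = 0.4444

G(s) has no poles at the origin.
This is a Type 0 system. Kp = lim_{s→0} G(s) = 15/12 = 5/4.
e_ss = 1/(1 + Kp) = 1/(1 + 5/4) = 4/9 ≈ 0.4444.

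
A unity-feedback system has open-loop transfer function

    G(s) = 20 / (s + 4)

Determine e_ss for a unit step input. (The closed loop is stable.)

G(s) has no poles at the origin.
This is a Type 0 system. Kp = lim_{s→0} G(s) = 20/4 = 5.
e_ss = 1/(1 + Kp) = 1/(1 + 5) = 1/6 ≈ 0.1667.

e_ss = 0.1667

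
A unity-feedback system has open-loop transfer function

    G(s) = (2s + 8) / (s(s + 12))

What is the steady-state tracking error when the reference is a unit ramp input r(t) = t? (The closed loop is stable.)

G(s) has one pole at the origin.
This is a Type 1 system. Kv = lim_{s→0} s·G(s) = 8/12 = 2/3.
e_ss = 1/Kv = 1/(2/3) = 3/2 ≈ 1.500.

e_ss = 1.500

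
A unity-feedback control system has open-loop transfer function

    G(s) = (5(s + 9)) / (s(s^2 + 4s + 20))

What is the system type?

Type 1

The denominator has 1 factor of s at the origin (free integrator), so this is a Type 1 system.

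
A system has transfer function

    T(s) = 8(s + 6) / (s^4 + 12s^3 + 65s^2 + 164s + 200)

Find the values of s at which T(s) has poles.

The poles are the roots of the denominator s^4 + 12s^3 + 65s^2 + 164s + 200 = 0.
No real roots exist; factor into two real quadratics: (s^2 + 8s + 25)(s^2 + 4s + 8) = 0.
Each quadratic gives a conjugate pair via the quadratic formula.

s = -4 + 3j, -4 - 3j, -2 + 2j, -2 - 2j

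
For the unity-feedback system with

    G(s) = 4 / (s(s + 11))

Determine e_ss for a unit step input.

G(s) has one pole at the origin.
This is a Type 1 system; for a step input the steady-state error is zero.

e_ss = 0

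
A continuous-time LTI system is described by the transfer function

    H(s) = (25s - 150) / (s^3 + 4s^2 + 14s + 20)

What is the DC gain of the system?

H(0) = -15/2 ≈ -7.500

Set s = 0: H(0) = (-150) / (20) = -15/2.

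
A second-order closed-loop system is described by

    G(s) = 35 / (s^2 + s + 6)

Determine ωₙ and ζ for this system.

Compare the denominator to the standard form s^2 + 2ζωₙs + ωₙ².
ωₙ² = 6, so ωₙ = √6 ≈ 2.449 rad/s.
2ζωₙ = 1, so ζ = 1/(2·√6) ≈ 0.2041.

ωₙ ≈ 2.449 rad/s, ζ ≈ 0.2041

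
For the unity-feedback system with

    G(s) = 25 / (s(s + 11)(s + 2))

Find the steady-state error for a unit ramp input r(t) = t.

e_ss = 0.8800

G(s) has one pole at the origin.
This is a Type 1 system. Kv = lim_{s→0} s·G(s) = 25/22.
e_ss = 1/Kv = 1/(25/22) = 22/25 ≈ 0.8800.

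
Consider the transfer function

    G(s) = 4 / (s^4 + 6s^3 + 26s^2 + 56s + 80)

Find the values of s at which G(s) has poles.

s = -2 + 2j, -2 - 2j, -1 + 3j, -1 - 3j

The poles are the roots of the denominator s^4 + 6s^3 + 26s^2 + 56s + 80 = 0.
No real roots exist; factor into two real quadratics: (s^2 + 4s + 8)(s^2 + 2s + 10) = 0.
Each quadratic gives a conjugate pair via the quadratic formula.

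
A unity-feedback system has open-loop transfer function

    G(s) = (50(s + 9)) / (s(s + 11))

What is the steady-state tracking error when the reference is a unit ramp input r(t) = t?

G(s) has one pole at the origin.
This is a Type 1 system. Kv = lim_{s→0} s·G(s) = 450/11.
e_ss = 1/Kv = 1/(450/11) = 11/450 ≈ 0.02444.

e_ss = 0.02444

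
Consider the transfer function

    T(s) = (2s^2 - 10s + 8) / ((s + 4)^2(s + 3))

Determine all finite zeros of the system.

Set the numerator to zero: 2s^2 - 10s + 8 = 0, i.e. 2·(s^2 - 5s + 4) = 0.
Factoring: (s - 1)(s - 4) = 0.

s = 1, 4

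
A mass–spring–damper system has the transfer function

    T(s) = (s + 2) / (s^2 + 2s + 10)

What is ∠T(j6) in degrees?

At s = j6: numerator = 2 + j6, denominator = -26 + j12.
∠T = ∠num − ∠den = 71.565° − (155.22°) = -83.66°.

∠T(j6) ≈ -83.66°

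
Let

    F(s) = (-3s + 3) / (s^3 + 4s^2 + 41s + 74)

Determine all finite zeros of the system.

s = 1

Set the numerator to zero: -3s + 3 = 0, i.e. -3·(s - 1) = 0.
So s = 1.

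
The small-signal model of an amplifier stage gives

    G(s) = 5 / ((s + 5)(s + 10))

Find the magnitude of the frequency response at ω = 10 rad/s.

|G(j10)| ≈ 0.03162

Substitute s = j10: numerator = 5, denominator = -50 + j150.
|G(j10)| = |5| / |-50 + j150| = 5 / 158.11 ≈ 0.03162.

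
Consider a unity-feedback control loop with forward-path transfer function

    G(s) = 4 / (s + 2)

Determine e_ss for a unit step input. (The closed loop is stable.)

e_ss = 0.3333

G(s) has no poles at the origin.
This is a Type 0 system. Kp = lim_{s→0} G(s) = 4/2 = 2.
e_ss = 1/(1 + Kp) = 1/(1 + 2) = 1/3 ≈ 0.3333.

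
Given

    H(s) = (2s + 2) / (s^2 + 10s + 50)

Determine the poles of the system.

s = -5 + 5j, -5 - 5j

The poles are the roots of the denominator s^2 + 10s + 50 = 0.
Using the quadratic formula: s = (-10 ± √(-100))/2 = -5 ± 5j.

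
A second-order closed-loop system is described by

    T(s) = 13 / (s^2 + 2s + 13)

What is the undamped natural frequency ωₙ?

ωₙ ≈ 3.606 rad/s

Compare the denominator to the standard form s^2 + 2ζωₙs + ωₙ².
ωₙ² = 13, so ωₙ = √13 ≈ 3.606 rad/s.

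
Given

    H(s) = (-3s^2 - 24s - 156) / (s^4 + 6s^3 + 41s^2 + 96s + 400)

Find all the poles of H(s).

s = -3 ± 4j, ±4j

The poles are the roots of the denominator s^4 + 6s^3 + 41s^2 + 96s + 400 = 0.
No real roots exist; factor into two real quadratics: (s^2 + 6s + 25)(s^2 + 16) = 0.
Each quadratic gives a conjugate pair via the quadratic formula.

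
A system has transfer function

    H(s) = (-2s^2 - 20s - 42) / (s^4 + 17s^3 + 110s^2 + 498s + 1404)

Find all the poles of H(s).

s = -1 ± 5j, -9, -6

The poles are the roots of the denominator s^4 + 17s^3 + 110s^2 + 498s + 1404 = 0.
Trying s = -9: the polynomial evaluates to 0, so (s + 9) is a factor.
Dividing out leaves s^3 + 8s^2 + 38s + 156 = 0.
This factors further as (s^2 + 2s + 26)(s + 6) = 0.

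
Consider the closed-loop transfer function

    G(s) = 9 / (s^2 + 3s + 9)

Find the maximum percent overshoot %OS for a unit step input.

%OS ≈ 16.3%

Comparing s^2 + 3s + 9 to s^2 + 2ζωₙs + ωₙ²: ωₙ = 3 rad/s and ζ = 3/(2·3) = 0.5.
%OS = 100·exp(−πζ/√(1−ζ²)) = 100·exp(−π·0.5/√(1−0.5²)) ≈ 16.3%.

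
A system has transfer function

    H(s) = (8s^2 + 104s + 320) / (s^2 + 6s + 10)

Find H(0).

H(0) = 32

Set s = 0: H(0) = (320) / (10) = 32.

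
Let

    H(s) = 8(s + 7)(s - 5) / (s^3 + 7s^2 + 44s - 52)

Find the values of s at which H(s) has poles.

The poles are the roots of the denominator s^3 + 7s^2 + 44s - 52 = 0.
Trying s = 1: the polynomial evaluates to 0, so (s - 1) is a factor.
Dividing out leaves s^2 + 8s + 52 = 0.
The quadratic formula then gives s = -4 ± 6j.

s = -4 ± 6j, 1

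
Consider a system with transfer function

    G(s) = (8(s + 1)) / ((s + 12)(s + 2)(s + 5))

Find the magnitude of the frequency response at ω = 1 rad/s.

Substitute s = j1: numerator = 8 + j8, denominator = 101 + j93.
|G(j1)| = |8 + j8| / |101 + j93| = 11.314 / 137.30 ≈ 0.08240.

|G(j1)| ≈ 0.08240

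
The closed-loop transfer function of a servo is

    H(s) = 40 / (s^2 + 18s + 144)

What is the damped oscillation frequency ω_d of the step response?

Comparing s^2 + 18s + 144 to s^2 + 2ζωₙs + ωₙ²: ωₙ = 12 rad/s and ζ = 18/(2·12) = 0.75.
ζωₙ = 18/2 = 9, so ω_d = ωₙ√(1−ζ²) = √(ωₙ² − (ζωₙ)²) = √(144 − 9²) = √63 ≈ 7.937 rad/s.

ω_d ≈ 7.937 rad/s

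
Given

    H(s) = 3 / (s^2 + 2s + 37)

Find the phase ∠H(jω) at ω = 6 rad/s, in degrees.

At s = j6: numerator = 3, denominator = 1 + j12.
∠H = ∠num − ∠den = 0° − (85.236°) = -85.24°.

∠H(j6) ≈ -85.24°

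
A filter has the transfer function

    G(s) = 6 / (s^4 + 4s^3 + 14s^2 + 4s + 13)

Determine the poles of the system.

The poles are the roots of the denominator s^4 + 4s^3 + 14s^2 + 4s + 13 = 0.
No real roots exist; factor into two real quadratics: (s^2 + 1)(s^2 + 4s + 13) = 0.
Each quadratic gives a conjugate pair via the quadratic formula.

s = j, -j, -2 + 3j, -2 - 3j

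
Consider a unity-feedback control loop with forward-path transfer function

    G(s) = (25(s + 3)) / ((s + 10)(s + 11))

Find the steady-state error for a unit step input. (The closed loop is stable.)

e_ss = 0.5946

G(s) has no poles at the origin.
This is a Type 0 system. Kp = lim_{s→0} G(s) = 75/110 = 15/22.
e_ss = 1/(1 + Kp) = 1/(1 + 15/22) = 22/37 ≈ 0.5946.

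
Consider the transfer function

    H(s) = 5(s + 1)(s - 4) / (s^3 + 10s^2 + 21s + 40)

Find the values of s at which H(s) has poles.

The poles are the roots of the denominator s^3 + 10s^2 + 21s + 40 = 0.
Trying s = -8: the polynomial evaluates to 0, so (s + 8) is a factor.
Dividing out leaves s^2 + 2s + 5 = 0.
The quadratic formula then gives s = -1 ± 2j.

s = -1 + 2j, -1 - 2j, -8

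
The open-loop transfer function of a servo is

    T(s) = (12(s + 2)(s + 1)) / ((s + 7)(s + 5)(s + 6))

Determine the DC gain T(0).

T(0) = 4/35 ≈ 0.1143

At s = 0 each factor (s + a) contributes a and each (s^2 + bs + c) contributes c.
T(0) = 12·(2) · (1) / ((7) · (5) · (6)) = 24/210 = 4/35.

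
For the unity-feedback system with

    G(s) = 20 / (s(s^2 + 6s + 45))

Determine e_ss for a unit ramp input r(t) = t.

e_ss = 2.250

G(s) has one pole at the origin.
This is a Type 1 system. Kv = lim_{s→0} s·G(s) = 20/45 = 4/9.
e_ss = 1/Kv = 1/(4/9) = 9/4 ≈ 2.250.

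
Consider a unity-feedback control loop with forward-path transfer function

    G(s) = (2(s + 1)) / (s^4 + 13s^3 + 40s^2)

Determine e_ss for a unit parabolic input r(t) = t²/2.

G(s) has 2 poles at the origin.
This is a Type 2 system. Ka = lim_{s→0} s^2·G(s) = 2/40 = 1/20.
e_ss = 1/Ka = 1/(1/20) = 20.

e_ss = 20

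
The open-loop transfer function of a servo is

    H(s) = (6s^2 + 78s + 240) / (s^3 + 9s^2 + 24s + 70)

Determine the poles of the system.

The poles are the roots of the denominator s^3 + 9s^2 + 24s + 70 = 0.
Trying s = -7: the polynomial evaluates to 0, so (s + 7) is a factor.
Dividing out leaves s^2 + 2s + 10 = 0.
The quadratic formula then gives s = -1 ± 3j.

s = -1 ± 3j, -7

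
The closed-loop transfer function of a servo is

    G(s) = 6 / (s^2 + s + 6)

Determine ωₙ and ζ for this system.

Compare the denominator to the standard form s^2 + 2ζωₙs + ωₙ².
ωₙ² = 6, so ωₙ = √6 ≈ 2.449 rad/s.
2ζωₙ = 1, so ζ = 1/(2·√6) ≈ 0.2041.
With ζ = 0.2041 the response is underdamped.

ωₙ ≈ 2.449 rad/s, ζ ≈ 0.2041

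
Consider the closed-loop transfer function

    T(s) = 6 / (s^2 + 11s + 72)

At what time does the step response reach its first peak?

Comparing s^2 + 11s + 72 to s^2 + 2ζωₙs + ωₙ²: ωₙ = √72 ≈ 8.485 rad/s and ζ = 11/(2·√72) ≈ 0.6482.
ζωₙ = 11/2 = 5.5, so ω_d = ωₙ√(1−ζ²) = √(ωₙ² − (ζωₙ)²) = √(72 − 5.5²) = √41.75 ≈ 6.461 rad/s.
t_p = π/ω_d = π/6.461 ≈ 0.4862 s.

t_p ≈ 0.4862 s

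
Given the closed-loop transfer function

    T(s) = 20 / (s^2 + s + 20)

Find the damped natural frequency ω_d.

Comparing s^2 + s + 20 to s^2 + 2ζωₙs + ωₙ²: ωₙ = √20 ≈ 4.472 rad/s and ζ = 1/(2·√20) ≈ 0.1118.
ζωₙ = 1/2 = 0.5, so ω_d = ωₙ√(1−ζ²) = √(ωₙ² − (ζωₙ)²) = √(20 − 0.5²) = √19.75 ≈ 4.444 rad/s.

ω_d ≈ 4.444 rad/s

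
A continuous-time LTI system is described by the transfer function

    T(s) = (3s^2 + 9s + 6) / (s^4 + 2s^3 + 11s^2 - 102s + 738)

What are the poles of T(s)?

s = -4 ± 5j, 3 ± 3j

The poles are the roots of the denominator s^4 + 2s^3 + 11s^2 - 102s + 738 = 0.
No real roots exist; factor into two real quadratics: (s^2 + 8s + 41)(s^2 - 6s + 18) = 0.
Each quadratic gives a conjugate pair via the quadratic formula.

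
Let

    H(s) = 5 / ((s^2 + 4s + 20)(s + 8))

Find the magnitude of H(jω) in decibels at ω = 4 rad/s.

|H(j4)|_dB ≈ -29.4 dB

Substitute s = j4: numerator = 5, denominator = -32 + j144.
|H(j4)| = |5| / |-32 + j144| = 5 / 147.51 ≈ 0.03390.
In decibels: 20·log₁₀(0.03390) ≈ -29.4 dB.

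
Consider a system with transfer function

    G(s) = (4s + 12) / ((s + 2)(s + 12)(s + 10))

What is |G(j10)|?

Substitute s = j10: numerator = 12 + j40, denominator = -2160 + j640.
|G(j10)| = |12 + j40| / |-2160 + j640| = 41.761 / 2252.8 ≈ 0.01854.

|G(j10)| ≈ 0.01854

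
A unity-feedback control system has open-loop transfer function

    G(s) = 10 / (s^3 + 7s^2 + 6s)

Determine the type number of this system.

Type 1

Factor s from the denominator: s^3 + 7s^2 + 6s = s·(s^2 + 7s + 6).
There is 1 pole at the origin, so the system is Type 1.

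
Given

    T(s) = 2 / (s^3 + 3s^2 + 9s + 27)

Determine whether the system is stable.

marginally stable

The denominator s^3 + 3s^2 + 9s + 27 factors as (s^2 + 9)(s + 3), giving poles at s = 3j, -3j, -3.
Since the simple pole(s) at s = ±3j lie on the jω-axis with none in the right half-plane, the system is marginally stable.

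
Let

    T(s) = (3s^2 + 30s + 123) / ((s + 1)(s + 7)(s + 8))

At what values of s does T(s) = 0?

s = -5 ± 4j

Set the numerator to zero: 3s^2 + 30s + 123 = 0, i.e. 3·(s^2 + 10s + 41) = 0.
Factoring: (s^2 + 10s + 41) = 0.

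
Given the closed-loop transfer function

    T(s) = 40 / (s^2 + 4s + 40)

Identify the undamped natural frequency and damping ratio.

Compare the denominator to the standard form s^2 + 2ζωₙs + ωₙ².
ωₙ² = 40, so ωₙ = √40 ≈ 6.325 rad/s.
2ζωₙ = 4, so ζ = 4/(2·√40) ≈ 0.3162.
With ζ = 0.3162 the response is underdamped.

ωₙ ≈ 6.325 rad/s, ζ ≈ 0.3162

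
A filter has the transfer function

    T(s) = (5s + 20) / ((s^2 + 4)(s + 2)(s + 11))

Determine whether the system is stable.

marginally stable

The poles can be read from the denominator factors: s = 2j, -2j, -2, -11.
Since the simple pole(s) at s = ±2j lie on the jω-axis with none in the right half-plane, the system is marginally stable.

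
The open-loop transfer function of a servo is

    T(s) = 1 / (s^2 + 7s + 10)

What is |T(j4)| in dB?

Substitute s = j4: numerator = 1, denominator = -6 + j28.
|T(j4)| = |1| / |-6 + j28| = 1 / 28.636 ≈ 0.03492.
In decibels: 20·log₁₀(0.03492) ≈ -29.1 dB.

|T(j4)|_dB ≈ -29.1 dB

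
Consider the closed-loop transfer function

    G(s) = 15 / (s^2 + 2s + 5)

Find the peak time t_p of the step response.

t_p ≈ 1.571 s

Comparing s^2 + 2s + 5 to s^2 + 2ζωₙs + ωₙ²: ωₙ = √5 ≈ 2.236 rad/s and ζ = 2/(2·√5) ≈ 0.4472.
ζωₙ = 2/2 = 1, so ω_d = ωₙ√(1−ζ²) = √(ωₙ² − (ζωₙ)²) = √(5 − 1²) = √4 = 2 rad/s.
t_p = π/ω_d = π/2 ≈ 1.571 s.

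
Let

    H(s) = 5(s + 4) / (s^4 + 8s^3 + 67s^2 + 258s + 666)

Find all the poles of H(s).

The poles are the roots of the denominator s^4 + 8s^3 + 67s^2 + 258s + 666 = 0.
No real roots exist; factor into two real quadratics: (s^2 + 6s + 18)(s^2 + 2s + 37) = 0.
Each quadratic gives a conjugate pair via the quadratic formula.

s = -3 ± 3j, -1 ± 6j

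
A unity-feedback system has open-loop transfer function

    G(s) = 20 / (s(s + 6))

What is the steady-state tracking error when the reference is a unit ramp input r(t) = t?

e_ss = 0.3000

G(s) has one pole at the origin.
This is a Type 1 system. Kv = lim_{s→0} s·G(s) = 20/6 = 10/3.
e_ss = 1/Kv = 1/(10/3) = 3/10 ≈ 0.3000.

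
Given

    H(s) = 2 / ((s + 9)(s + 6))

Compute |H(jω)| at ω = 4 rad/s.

Substitute s = j4: numerator = 2, denominator = 38 + j60.
|H(j4)| = |2| / |38 + j60| = 2 / 71.021 ≈ 0.02816.

|H(j4)| ≈ 0.02816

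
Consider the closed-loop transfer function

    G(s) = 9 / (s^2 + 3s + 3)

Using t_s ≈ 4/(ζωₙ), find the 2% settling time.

t_s ≈ 2.667 s

Comparing s^2 + 3s + 3 to s^2 + 2ζωₙs + ωₙ²: ωₙ = √3 ≈ 1.732 rad/s and ζ = 3/(2·√3) ≈ 0.8660.
ζωₙ = 3/2 = 1.5, so t_s ≈ 4/(ζωₙ) = 4/1.5 ≈ 2.667 s.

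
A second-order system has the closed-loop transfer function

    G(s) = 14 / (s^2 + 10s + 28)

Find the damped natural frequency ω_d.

ω_d ≈ 1.732 rad/s

Comparing s^2 + 10s + 28 to s^2 + 2ζωₙs + ωₙ²: ωₙ = √28 ≈ 5.292 rad/s and ζ = 10/(2·√28) ≈ 0.9449.
ζωₙ = 10/2 = 5, so ω_d = ωₙ√(1−ζ²) = √(ωₙ² − (ζωₙ)²) = √(28 − 5²) = √3 ≈ 1.732 rad/s.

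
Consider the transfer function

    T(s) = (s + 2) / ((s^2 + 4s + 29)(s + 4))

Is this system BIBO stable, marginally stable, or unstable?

The poles can be read from the denominator factors: s = -2 + 5j, -2 - 5j, -4.
Since all poles lie strictly in the left half-plane, the system is stable.

stable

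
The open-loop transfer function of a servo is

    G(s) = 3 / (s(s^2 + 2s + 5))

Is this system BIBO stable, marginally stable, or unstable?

The poles can be read from the denominator factors: s = 0, -1 + 2j, -1 - 2j.
Since the simple pole(s) at s = 0 lie on the jω-axis with none in the right half-plane, the system is marginally stable.

marginally stable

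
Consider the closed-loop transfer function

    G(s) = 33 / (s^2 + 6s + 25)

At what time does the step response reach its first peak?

Comparing s^2 + 6s + 25 to s^2 + 2ζωₙs + ωₙ²: ωₙ = 5 rad/s and ζ = 6/(2·5) = 0.6.
ζωₙ = 6/2 = 3, so ω_d = ωₙ√(1−ζ²) = √(ωₙ² − (ζωₙ)²) = √(25 − 3²) = √16 = 4 rad/s.
t_p = π/ω_d = π/4 ≈ 0.7854 s.

t_p ≈ 0.7854 s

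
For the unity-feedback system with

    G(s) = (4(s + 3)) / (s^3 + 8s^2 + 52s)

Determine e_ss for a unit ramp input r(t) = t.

e_ss = 4.333

G(s) has one pole at the origin.
This is a Type 1 system. Kv = lim_{s→0} s·G(s) = 12/52 = 3/13.
e_ss = 1/Kv = 1/(3/13) = 13/3 ≈ 4.333.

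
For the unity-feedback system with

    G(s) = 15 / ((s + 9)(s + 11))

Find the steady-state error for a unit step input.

G(s) has no poles at the origin.
This is a Type 0 system. Kp = lim_{s→0} G(s) = 15/99 = 5/33.
e_ss = 1/(1 + Kp) = 1/(1 + 5/33) = 33/38 ≈ 0.8684.

e_ss = 0.8684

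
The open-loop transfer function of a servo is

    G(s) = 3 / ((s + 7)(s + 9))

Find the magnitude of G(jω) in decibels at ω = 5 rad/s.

Substitute s = j5: numerator = 3, denominator = 38 + j80.
|G(j5)| = |3| / |38 + j80| = 3 / 88.566 ≈ 0.03387.
In decibels: 20·log₁₀(0.03387) ≈ -29.4 dB.

|G(j5)|_dB ≈ -29.4 dB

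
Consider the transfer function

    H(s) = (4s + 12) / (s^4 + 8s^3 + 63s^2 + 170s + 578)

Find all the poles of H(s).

s = -1 + 4j, -1 - 4j, -3 + 5j, -3 - 5j

The poles are the roots of the denominator s^4 + 8s^3 + 63s^2 + 170s + 578 = 0.
No real roots exist; factor into two real quadratics: (s^2 + 2s + 17)(s^2 + 6s + 34) = 0.
Each quadratic gives a conjugate pair via the quadratic formula.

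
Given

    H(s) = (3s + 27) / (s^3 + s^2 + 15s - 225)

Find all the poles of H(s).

The poles are the roots of the denominator s^3 + s^2 + 15s - 225 = 0.
Trying s = 5: the polynomial evaluates to 0, so (s - 5) is a factor.
Dividing out leaves s^2 + 6s + 45 = 0.
The quadratic formula then gives s = -3 ± 6j.

s = -3 ± 6j, 5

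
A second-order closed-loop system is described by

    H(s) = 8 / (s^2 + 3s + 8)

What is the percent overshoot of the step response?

%OS ≈ 14.0%

Comparing s^2 + 3s + 8 to s^2 + 2ζωₙs + ωₙ²: ωₙ = √8 ≈ 2.828 rad/s and ζ = 3/(2·√8) ≈ 0.5303.
%OS = 100·exp(−πζ/√(1−ζ²)) = 100·exp(−π·0.5303/√(1−0.5303²)) ≈ 14.0%.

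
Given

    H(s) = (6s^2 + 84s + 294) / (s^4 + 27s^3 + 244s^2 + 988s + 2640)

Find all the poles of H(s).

s = -12, -11, -2 + 4j, -2 - 4j

The poles are the roots of the denominator s^4 + 27s^3 + 244s^2 + 988s + 2640 = 0.
Trying s = -12: the polynomial evaluates to 0, so (s + 12) is a factor.
Dividing out leaves s^3 + 15s^2 + 64s + 220 = 0.
This factors further as (s + 11)(s^2 + 4s + 20) = 0.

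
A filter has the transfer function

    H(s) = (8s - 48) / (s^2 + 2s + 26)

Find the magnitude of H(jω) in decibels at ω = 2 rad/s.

Substitute s = j2: numerator = -48 + j16, denominator = 22 + j4.
|H(j2)| = |-48 + j16| / |22 + j4| = 50.596 / 22.361 ≈ 2.263.
In decibels: 20·log₁₀(2.263) ≈ 7.09 dB.

|H(j2)|_dB ≈ 7.09 dB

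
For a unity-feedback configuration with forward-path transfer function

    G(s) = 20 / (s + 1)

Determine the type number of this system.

Type 0

The denominator has no factor of s at the origin — no free integrator — so this is a Type 0 system.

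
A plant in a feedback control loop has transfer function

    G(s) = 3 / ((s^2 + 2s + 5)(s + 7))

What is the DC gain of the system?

G(0) = 3/35 ≈ 0.08571

At s = 0 each factor (s + a) contributes a and each (s^2 + bs + c) contributes c.
G(0) = 3·1 / ((5) · (7)) = 3/35 = 3/35.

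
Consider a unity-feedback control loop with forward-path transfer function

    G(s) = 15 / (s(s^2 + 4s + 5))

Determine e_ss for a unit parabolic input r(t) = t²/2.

e_ss = ∞

G(s) has one pole at the origin.
This is a Type 1 system; Ka = lim_{s→0} s^2·G(s) = 0, so the steady-state error for a parabola input is infinite.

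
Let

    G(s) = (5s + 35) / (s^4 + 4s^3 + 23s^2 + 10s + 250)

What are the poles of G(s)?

s = 1 ± 3j, -3 ± 4j

The poles are the roots of the denominator s^4 + 4s^3 + 23s^2 + 10s + 250 = 0.
No real roots exist; factor into two real quadratics: (s^2 - 2s + 10)(s^2 + 6s + 25) = 0.
Each quadratic gives a conjugate pair via the quadratic formula.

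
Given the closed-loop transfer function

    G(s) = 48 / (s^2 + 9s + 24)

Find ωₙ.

Compare the denominator to the standard form s^2 + 2ζωₙs + ωₙ².
ωₙ² = 24, so ωₙ = √24 ≈ 4.899 rad/s.

ωₙ ≈ 4.899 rad/s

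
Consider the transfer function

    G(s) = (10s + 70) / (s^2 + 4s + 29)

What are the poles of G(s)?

s = -2 ± 5j

The poles are the roots of the denominator s^2 + 4s + 29 = 0.
Using the quadratic formula: s = (-4 ± √(-100))/2 = -2 ± 5j.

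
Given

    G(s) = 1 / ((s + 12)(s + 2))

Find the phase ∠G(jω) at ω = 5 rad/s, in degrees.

∠G(j5) ≈ -90.82°

At s = j5: numerator = 1, denominator = -1 + j70.
∠G = ∠num − ∠den = 0° − (90.818°) = -90.82°.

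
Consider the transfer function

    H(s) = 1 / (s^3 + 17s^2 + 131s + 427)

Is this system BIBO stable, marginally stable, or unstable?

stable

The denominator s^3 + 17s^2 + 131s + 427 factors as (s^2 + 10s + 61)(s + 7), giving poles at s = -5 ± 6j, -7.
Since all poles lie strictly in the left half-plane, the system is stable.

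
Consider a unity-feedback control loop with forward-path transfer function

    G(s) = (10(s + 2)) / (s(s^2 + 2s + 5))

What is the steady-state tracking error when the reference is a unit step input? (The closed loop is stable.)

e_ss = 0

G(s) has one pole at the origin.
This is a Type 1 system; for a step input the steady-state error is zero.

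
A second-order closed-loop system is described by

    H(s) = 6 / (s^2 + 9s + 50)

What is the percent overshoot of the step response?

%OS ≈ 7.49%

Comparing s^2 + 9s + 50 to s^2 + 2ζωₙs + ωₙ²: ωₙ = √50 ≈ 7.071 rad/s and ζ = 9/(2·√50) ≈ 0.6364.
%OS = 100·exp(−πζ/√(1−ζ²)) = 100·exp(−π·0.6364/√(1−0.6364²)) ≈ 7.49%.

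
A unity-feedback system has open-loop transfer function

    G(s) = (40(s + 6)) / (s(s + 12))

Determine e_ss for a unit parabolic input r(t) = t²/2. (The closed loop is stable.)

G(s) has one pole at the origin.
This is a Type 1 system; Ka = lim_{s→0} s^2·G(s) = 0, so the steady-state error for a parabola input is infinite.

e_ss = ∞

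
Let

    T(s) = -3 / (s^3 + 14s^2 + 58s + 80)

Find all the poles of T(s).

The poles are the roots of the denominator s^3 + 14s^2 + 58s + 80 = 0.
Trying s = -8: the polynomial evaluates to 0, so (s + 8) is a factor.
Dividing out leaves s^2 + 6s + 10 = 0.
The quadratic formula then gives s = -3 ± 1j.

s = -3 ± j, -8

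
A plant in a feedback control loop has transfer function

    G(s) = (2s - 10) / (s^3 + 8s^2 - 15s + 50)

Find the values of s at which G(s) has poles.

The poles are the roots of the denominator s^3 + 8s^2 - 15s + 50 = 0.
Trying s = -10: the polynomial evaluates to 0, so (s + 10) is a factor.
Dividing out leaves s^2 - 2s + 5 = 0.
The quadratic formula then gives s = 1 ± 2j.

s = 1 ± 2j, -10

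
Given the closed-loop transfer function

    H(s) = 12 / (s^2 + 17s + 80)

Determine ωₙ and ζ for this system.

ωₙ ≈ 8.944 rad/s, ζ ≈ 0.9503

Compare the denominator to the standard form s^2 + 2ζωₙs + ωₙ².
ωₙ² = 80, so ωₙ = √80 ≈ 8.944 rad/s.
2ζωₙ = 17, so ζ = 17/(2·√80) ≈ 0.9503.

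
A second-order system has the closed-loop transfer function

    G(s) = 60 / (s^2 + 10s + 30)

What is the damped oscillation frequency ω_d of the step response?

ω_d ≈ 2.236 rad/s

Comparing s^2 + 10s + 30 to s^2 + 2ζωₙs + ωₙ²: ωₙ = √30 ≈ 5.477 rad/s and ζ = 10/(2·√30) ≈ 0.9129.
ζωₙ = 10/2 = 5, so ω_d = ωₙ√(1−ζ²) = √(ωₙ² − (ζωₙ)²) = √(30 − 5²) = √5 ≈ 2.236 rad/s.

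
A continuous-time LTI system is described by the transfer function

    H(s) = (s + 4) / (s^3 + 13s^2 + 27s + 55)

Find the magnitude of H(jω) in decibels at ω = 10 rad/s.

|H(j10)|_dB ≈ -42.5 dB

Substitute s = j10: numerator = 4 + j10, denominator = -1245 - j730.
|H(j10)| = |4 + j10| / |-1245 - j730| = 10.770 / 1443.2 ≈ 0.007463.
In decibels: 20·log₁₀(0.007463) ≈ -42.5 dB.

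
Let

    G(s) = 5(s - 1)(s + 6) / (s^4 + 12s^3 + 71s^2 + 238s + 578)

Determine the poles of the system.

s = -1 ± 4j, -5 ± 3j

The poles are the roots of the denominator s^4 + 12s^3 + 71s^2 + 238s + 578 = 0.
No real roots exist; factor into two real quadratics: (s^2 + 2s + 17)(s^2 + 10s + 34) = 0.
Each quadratic gives a conjugate pair via the quadratic formula.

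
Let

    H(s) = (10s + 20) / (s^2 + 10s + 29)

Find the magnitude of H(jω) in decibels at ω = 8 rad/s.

Substitute s = j8: numerator = 20 + j80, denominator = -35 + j80.
|H(j8)| = |20 + j80| / |-35 + j80| = 82.462 / 87.321 ≈ 0.9444.
In decibels: 20·log₁₀(0.9444) ≈ -0.497 dB.

|H(j8)|_dB ≈ -0.497 dB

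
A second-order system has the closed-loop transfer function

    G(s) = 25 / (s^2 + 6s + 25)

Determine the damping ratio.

ζ = 0.6

Compare the denominator to the standard form s^2 + 2ζωₙs + ωₙ².
ωₙ² = 25, so ωₙ = 5 rad/s.
2ζωₙ = 6, so ζ = 6/(2·5) = 0.6.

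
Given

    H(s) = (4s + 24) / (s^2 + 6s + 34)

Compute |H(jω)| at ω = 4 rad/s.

Substitute s = j4: numerator = 24 + j16, denominator = 18 + j24.
|H(j4)| = |24 + j16| / |18 + j24| = 28.844 / 30 ≈ 0.9615.

|H(j4)| ≈ 0.9615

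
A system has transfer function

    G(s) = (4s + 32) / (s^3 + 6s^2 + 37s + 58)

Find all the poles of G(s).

s = -2 ± 5j, -2

The poles are the roots of the denominator s^3 + 6s^2 + 37s + 58 = 0.
Trying s = -2: the polynomial evaluates to 0, so (s + 2) is a factor.
Dividing out leaves s^2 + 4s + 29 = 0.
The quadratic formula then gives s = -2 ± 5j.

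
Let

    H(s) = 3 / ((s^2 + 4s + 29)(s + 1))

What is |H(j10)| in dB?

|H(j10)|_dB ≈ -48.7 dB

Substitute s = j10: numerator = 3, denominator = -471 - j670.
|H(j10)| = |3| / |-471 - j670| = 3 / 818.99 ≈ 0.003663.
In decibels: 20·log₁₀(0.003663) ≈ -48.7 dB.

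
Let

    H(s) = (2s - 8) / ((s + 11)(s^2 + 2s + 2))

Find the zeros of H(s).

Set the numerator to zero: 2s - 8 = 0, i.e. 2·(s - 4) = 0.
So s = 4.

s = 4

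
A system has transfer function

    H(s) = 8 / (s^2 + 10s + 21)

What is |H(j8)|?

|H(j8)| ≈ 0.08808

Substitute s = j8: numerator = 8, denominator = -43 + j80.
|H(j8)| = |8| / |-43 + j80| = 8 / 90.824 ≈ 0.08808.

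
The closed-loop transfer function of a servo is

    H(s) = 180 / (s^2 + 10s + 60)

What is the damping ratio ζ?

ζ ≈ 0.6455

Compare the denominator to the standard form s^2 + 2ζωₙs + ωₙ².
ωₙ² = 60, so ωₙ = √60 ≈ 7.746 rad/s.
2ζωₙ = 10, so ζ = 10/(2·√60) ≈ 0.6455.
With ζ = 0.6455 the response is underdamped.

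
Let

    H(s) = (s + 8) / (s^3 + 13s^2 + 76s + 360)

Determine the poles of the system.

s = -2 + 6j, -2 - 6j, -9

The poles are the roots of the denominator s^3 + 13s^2 + 76s + 360 = 0.
Trying s = -9: the polynomial evaluates to 0, so (s + 9) is a factor.
Dividing out leaves s^2 + 4s + 40 = 0.
The quadratic formula then gives s = -2 ± 6j.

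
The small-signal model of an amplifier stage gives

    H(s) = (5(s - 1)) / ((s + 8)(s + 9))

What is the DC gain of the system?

H(0) = -5/72 ≈ -0.06944

At s = 0 each factor (s + a) contributes a and each (s^2 + bs + c) contributes c.
H(0) = 5·(-1) / ((8) · (9)) = -5/72 = -5/72.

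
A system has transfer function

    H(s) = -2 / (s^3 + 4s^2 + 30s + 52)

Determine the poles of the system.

s = -1 ± 5j, -2

The poles are the roots of the denominator s^3 + 4s^2 + 30s + 52 = 0.
Trying s = -2: the polynomial evaluates to 0, so (s + 2) is a factor.
Dividing out leaves s^2 + 2s + 26 = 0.
The quadratic formula then gives s = -1 ± 5j.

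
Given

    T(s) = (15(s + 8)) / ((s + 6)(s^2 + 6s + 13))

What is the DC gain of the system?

At s = 0 each factor (s + a) contributes a and each (s^2 + bs + c) contributes c.
T(0) = 15·(8) / ((6) · (13)) = 120/78 = 20/13.

T(0) = 20/13 ≈ 1.538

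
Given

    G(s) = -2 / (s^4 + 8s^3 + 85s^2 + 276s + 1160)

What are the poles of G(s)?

The poles are the roots of the denominator s^4 + 8s^3 + 85s^2 + 276s + 1160 = 0.
No real roots exist; factor into two real quadratics: (s^2 + 4s + 40)(s^2 + 4s + 29) = 0.
Each quadratic gives a conjugate pair via the quadratic formula.

s = -2 ± 6j, -2 ± 5j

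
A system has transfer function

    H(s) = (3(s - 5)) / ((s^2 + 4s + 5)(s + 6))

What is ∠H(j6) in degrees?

∠H(j6) ≈ -57.45°

At s = j6: numerator = -15 + j18, denominator = -330 - j42.
∠H = ∠num − ∠den = 129.81° − (-172.75°) = 302.6°, which wraps to -57.45°.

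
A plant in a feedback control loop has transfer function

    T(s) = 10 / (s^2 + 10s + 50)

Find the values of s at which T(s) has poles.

s = -5 + 5j, -5 - 5j

The poles are the roots of the denominator s^2 + 10s + 50 = 0.
Using the quadratic formula: s = (-10 ± √(-100))/2 = -5 ± 5j.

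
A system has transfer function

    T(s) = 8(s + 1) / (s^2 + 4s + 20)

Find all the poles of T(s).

The poles are the roots of the denominator s^2 + 4s + 20 = 0.
Using the quadratic formula: s = (-4 ± √(-64))/2 = -2 ± 4j.

s = -2 ± 4j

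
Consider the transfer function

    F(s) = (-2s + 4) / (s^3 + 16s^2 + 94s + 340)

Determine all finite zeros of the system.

s = 2

Set the numerator to zero: -2s + 4 = 0, i.e. -2·(s - 2) = 0.
So s = 2.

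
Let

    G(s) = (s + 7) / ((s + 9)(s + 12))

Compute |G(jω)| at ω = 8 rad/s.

|G(j8)| ≈ 0.06121

Substitute s = j8: numerator = 7 + j8, denominator = 44 + j168.
|G(j8)| = |7 + j8| / |44 + j168| = 10.630 / 173.67 ≈ 0.06121.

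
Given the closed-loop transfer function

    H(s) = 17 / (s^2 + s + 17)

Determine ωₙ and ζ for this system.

ωₙ ≈ 4.123 rad/s, ζ ≈ 0.1213

Compare the denominator to the standard form s^2 + 2ζωₙs + ωₙ².
ωₙ² = 17, so ωₙ = √17 ≈ 4.123 rad/s.
2ζωₙ = 1, so ζ = 1/(2·√17) ≈ 0.1213.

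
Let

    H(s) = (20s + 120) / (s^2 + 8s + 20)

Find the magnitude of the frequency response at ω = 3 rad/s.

Substitute s = j3: numerator = 120 + j60, denominator = 11 + j24.
|H(j3)| = |120 + j60| / |11 + j24| = 134.16 / 26.401 ≈ 5.082.

|H(j3)| ≈ 5.082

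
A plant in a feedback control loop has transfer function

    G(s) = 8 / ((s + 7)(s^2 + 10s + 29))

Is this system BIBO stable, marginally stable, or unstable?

stable

The poles can be read from the denominator factors: s = -7, -5 ± 2j.
Since all poles lie strictly in the left half-plane, the system is stable.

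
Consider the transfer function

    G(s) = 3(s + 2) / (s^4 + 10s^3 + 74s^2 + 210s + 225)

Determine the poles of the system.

The poles are the roots of the denominator s^4 + 10s^3 + 74s^2 + 210s + 225 = 0.
No real roots exist; factor into two real quadratics: (s^2 + 4s + 5)(s^2 + 6s + 45) = 0.
Each quadratic gives a conjugate pair via the quadratic formula.

s = -2 + j, -2 - j, -3 + 6j, -3 - 6j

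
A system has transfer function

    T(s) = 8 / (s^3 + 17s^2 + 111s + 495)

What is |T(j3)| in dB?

Substitute s = j3: numerator = 8, denominator = 342 + j306.
|T(j3)| = |8| / |342 + j306| = 8 / 458.91 ≈ 0.01743.
In decibels: 20·log₁₀(0.01743) ≈ -35.2 dB.

|T(j3)|_dB ≈ -35.2 dB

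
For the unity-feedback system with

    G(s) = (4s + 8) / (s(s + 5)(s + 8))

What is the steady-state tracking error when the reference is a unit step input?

G(s) has one pole at the origin.
This is a Type 1 system; for a step input the steady-state error is zero.

e_ss = 0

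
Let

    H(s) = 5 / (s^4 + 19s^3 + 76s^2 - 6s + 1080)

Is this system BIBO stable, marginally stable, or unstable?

unstable

The denominator s^4 + 19s^3 + 76s^2 - 6s + 1080 factors as (s + 9)(s + 12)(s^2 - 2s + 10), giving poles at s = -9, -12, 1 ± 3j.
Since the pole(s) at s = 1 + 3j, 1 - 3j lie in the right half-plane, the system is unstable.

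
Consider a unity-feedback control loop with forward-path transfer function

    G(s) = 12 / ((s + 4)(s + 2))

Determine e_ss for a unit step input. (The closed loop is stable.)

G(s) has no poles at the origin.
This is a Type 0 system. Kp = lim_{s→0} G(s) = 12/8 = 3/2.
e_ss = 1/(1 + Kp) = 1/(1 + 3/2) = 2/5 ≈ 0.4000.

e_ss = 0.4000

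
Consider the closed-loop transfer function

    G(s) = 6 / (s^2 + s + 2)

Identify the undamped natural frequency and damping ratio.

Compare the denominator to the standard form s^2 + 2ζωₙs + ωₙ².
ωₙ² = 2, so ωₙ = √2 ≈ 1.414 rad/s.
2ζωₙ = 1, so ζ = 1/(2·√2) ≈ 0.3536.

ωₙ ≈ 1.414 rad/s, ζ ≈ 0.3536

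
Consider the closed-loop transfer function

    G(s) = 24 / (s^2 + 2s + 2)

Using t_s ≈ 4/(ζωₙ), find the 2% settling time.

Comparing s^2 + 2s + 2 to s^2 + 2ζωₙs + ωₙ²: ωₙ = √2 ≈ 1.414 rad/s and ζ = 2/(2·√2) ≈ 0.7071.
ζωₙ = 2/2 = 1, so t_s ≈ 4/(ζωₙ) = 4/1 = 4 s.

t_s ≈ 4 s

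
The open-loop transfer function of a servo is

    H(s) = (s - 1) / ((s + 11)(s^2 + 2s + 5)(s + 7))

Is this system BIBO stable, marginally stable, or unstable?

stable

The poles can be read from the denominator factors: s = -11, -1 + 2j, -1 - 2j, -7.
Since all poles lie strictly in the left half-plane, the system is stable.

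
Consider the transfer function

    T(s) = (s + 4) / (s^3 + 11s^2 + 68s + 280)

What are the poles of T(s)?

The poles are the roots of the denominator s^3 + 11s^2 + 68s + 280 = 0.
Trying s = -7: the polynomial evaluates to 0, so (s + 7) is a factor.
Dividing out leaves s^2 + 4s + 40 = 0.
The quadratic formula then gives s = -2 ± 6j.

s = -2 + 6j, -2 - 6j, -7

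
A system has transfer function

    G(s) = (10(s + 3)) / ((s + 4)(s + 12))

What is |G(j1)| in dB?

|G(j1)|_dB ≈ -3.92 dB

Substitute s = j1: numerator = 30 + j10, denominator = 47 + j16.
|G(j1)| = |30 + j10| / |47 + j16| = 31.623 / 49.649 ≈ 0.6369.
In decibels: 20·log₁₀(0.6369) ≈ -3.92 dB.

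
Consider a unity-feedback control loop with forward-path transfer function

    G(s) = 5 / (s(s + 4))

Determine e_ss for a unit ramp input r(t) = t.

e_ss = 0.8000

G(s) has one pole at the origin.
This is a Type 1 system. Kv = lim_{s→0} s·G(s) = 5/4.
e_ss = 1/Kv = 1/(5/4) = 4/5 ≈ 0.8000.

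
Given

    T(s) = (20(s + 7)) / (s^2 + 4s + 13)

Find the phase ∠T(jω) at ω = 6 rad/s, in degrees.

At s = j6: numerator = 140 + j120, denominator = -23 + j24.
∠T = ∠num − ∠den = 40.601° − (133.78°) = -93.18°.

∠T(j6) ≈ -93.18°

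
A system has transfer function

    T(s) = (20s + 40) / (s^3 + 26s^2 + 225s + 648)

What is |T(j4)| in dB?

|T(j4)|_dB ≈ -19.7 dB

Substitute s = j4: numerator = 40 + j80, denominator = 232 + j836.
|T(j4)| = |40 + j80| / |232 + j836| = 89.443 / 867.59 ≈ 0.1031.
In decibels: 20·log₁₀(0.1031) ≈ -19.7 dB.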